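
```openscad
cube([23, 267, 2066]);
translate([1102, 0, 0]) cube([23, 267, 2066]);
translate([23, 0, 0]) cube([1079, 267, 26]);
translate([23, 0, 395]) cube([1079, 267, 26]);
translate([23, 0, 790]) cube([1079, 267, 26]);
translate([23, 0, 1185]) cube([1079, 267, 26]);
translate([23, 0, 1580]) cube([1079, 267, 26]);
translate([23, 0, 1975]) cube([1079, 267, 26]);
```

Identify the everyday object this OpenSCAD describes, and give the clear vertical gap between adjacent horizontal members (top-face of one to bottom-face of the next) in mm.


A bookshelf. The clear shelf gap is 369 mm.

Two tall side panels with 6 horizontal boards between them — a bookshelf. The first two shelf undersides are at z = 0 and z = 395; with shelf thickness 26, the clear gap is 395 − 0 − 26 = 369 mm.


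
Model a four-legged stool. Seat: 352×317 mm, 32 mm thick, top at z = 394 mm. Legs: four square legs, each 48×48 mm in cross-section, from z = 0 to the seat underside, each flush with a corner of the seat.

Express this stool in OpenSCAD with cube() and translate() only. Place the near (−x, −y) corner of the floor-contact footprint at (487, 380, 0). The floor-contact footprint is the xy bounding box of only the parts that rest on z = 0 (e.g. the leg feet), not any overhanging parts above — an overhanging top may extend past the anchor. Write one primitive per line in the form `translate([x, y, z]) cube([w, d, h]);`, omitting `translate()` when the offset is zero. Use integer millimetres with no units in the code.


translate([487, 380, 362]) cube([352, 317, 32]);
translate([487, 380, 0]) cube([48, 48, 362]);
translate([791, 380, 0]) cube([48, 48, 362]);
translate([487, 649, 0]) cube([48, 48, 362]);
translate([791, 649, 0]) cube([48, 48, 362]);


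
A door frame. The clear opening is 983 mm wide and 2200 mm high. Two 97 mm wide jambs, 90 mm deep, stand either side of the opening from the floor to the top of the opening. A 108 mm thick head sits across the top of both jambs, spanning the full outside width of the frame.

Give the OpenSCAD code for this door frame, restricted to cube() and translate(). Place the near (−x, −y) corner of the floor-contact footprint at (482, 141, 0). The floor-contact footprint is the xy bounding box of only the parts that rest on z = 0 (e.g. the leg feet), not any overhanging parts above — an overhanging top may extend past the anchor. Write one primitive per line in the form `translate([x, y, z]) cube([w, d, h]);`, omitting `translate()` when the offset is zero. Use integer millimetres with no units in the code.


translate([482, 141, 0]) cube([97, 90, 2200]);
translate([1562, 141, 0]) cube([97, 90, 2200]);
translate([482, 141, 2200]) cube([1177, 90, 108]);


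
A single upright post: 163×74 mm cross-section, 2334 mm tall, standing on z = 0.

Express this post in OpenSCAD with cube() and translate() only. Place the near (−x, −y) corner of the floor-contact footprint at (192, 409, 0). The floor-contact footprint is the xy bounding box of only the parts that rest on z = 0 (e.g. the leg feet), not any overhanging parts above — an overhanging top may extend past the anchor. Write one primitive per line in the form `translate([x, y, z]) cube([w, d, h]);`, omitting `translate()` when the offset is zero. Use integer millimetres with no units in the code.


translate([192, 409, 0]) cube([163, 74, 2334]);


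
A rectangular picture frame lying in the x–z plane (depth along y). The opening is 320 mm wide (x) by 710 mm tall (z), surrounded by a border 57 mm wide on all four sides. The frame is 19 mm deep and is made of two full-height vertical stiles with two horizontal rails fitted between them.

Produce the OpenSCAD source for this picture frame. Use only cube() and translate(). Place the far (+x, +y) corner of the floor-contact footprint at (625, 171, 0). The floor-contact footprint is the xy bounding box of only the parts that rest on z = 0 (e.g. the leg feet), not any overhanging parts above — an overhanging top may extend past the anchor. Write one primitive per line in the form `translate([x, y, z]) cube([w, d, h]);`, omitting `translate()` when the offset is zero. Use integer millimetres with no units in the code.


translate([191, 152, 0]) cube([57, 19, 824]);
translate([568, 152, 0]) cube([57, 19, 824]);
translate([248, 152, 0]) cube([320, 19, 57]);
translate([248, 152, 767]) cube([320, 19, 57]);


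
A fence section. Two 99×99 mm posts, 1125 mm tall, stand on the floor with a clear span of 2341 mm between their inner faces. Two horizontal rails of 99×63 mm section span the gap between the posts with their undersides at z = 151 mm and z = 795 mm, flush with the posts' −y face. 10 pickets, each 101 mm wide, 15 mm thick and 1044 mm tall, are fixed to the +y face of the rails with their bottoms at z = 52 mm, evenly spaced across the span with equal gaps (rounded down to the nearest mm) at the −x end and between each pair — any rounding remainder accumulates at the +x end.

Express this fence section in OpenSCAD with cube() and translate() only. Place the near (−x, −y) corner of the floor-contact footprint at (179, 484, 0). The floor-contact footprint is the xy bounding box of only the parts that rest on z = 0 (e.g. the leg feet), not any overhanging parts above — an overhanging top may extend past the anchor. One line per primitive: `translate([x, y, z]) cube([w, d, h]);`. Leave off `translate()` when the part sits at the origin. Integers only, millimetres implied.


translate([179, 484, 0]) cube([99, 99, 1125]);
translate([2619, 484, 0]) cube([99, 99, 1125]);
translate([278, 484, 151]) cube([2341, 99, 63]);
translate([278, 484, 795]) cube([2341, 99, 63]);
translate([399, 583, 52]) cube([101, 15, 1044]);
translate([621, 583, 52]) cube([101, 15, 1044]);
translate([843, 583, 52]) cube([101, 15, 1044]);
translate([1065, 583, 52]) cube([101, 15, 1044]);
translate([1287, 583, 52]) cube([101, 15, 1044]);
translate([1509, 583, 52]) cube([101, 15, 1044]);
translate([1731, 583, 52]) cube([101, 15, 1044]);
translate([1953, 583, 52]) cube([101, 15, 1044]);
translate([2175, 583, 52]) cube([101, 15, 1044]);
translate([2397, 583, 52]) cube([101, 15, 1044]);


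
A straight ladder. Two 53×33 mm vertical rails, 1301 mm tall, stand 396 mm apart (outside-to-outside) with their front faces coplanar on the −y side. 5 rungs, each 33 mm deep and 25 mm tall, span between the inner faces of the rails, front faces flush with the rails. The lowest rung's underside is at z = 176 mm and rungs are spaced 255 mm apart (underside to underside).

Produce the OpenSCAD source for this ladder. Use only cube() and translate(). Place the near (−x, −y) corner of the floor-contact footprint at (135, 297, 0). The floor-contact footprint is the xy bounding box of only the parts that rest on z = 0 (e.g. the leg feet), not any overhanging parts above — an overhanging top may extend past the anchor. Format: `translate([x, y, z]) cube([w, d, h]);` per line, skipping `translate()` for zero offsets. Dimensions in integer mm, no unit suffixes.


translate([135, 297, 0]) cube([53, 33, 1301]);
translate([478, 297, 0]) cube([53, 33, 1301]);
translate([188, 297, 176]) cube([290, 33, 25]);
translate([188, 297, 431]) cube([290, 33, 25]);
translate([188, 297, 686]) cube([290, 33, 25]);
translate([188, 297, 941]) cube([290, 33, 25]);
translate([188, 297, 1196]) cube([290, 33, 25]);


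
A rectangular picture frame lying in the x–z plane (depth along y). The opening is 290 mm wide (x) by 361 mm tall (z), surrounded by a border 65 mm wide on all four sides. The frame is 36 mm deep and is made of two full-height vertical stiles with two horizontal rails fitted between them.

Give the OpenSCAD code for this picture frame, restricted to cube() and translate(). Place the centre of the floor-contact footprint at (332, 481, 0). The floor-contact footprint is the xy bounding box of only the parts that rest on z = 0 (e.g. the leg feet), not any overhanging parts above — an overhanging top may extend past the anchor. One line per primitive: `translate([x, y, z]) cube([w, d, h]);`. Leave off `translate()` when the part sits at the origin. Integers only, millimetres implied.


translate([122, 463, 0]) cube([65, 36, 491]);
translate([477, 463, 0]) cube([65, 36, 491]);
translate([187, 463, 0]) cube([290, 36, 65]);
translate([187, 463, 426]) cube([290, 36, 65]);


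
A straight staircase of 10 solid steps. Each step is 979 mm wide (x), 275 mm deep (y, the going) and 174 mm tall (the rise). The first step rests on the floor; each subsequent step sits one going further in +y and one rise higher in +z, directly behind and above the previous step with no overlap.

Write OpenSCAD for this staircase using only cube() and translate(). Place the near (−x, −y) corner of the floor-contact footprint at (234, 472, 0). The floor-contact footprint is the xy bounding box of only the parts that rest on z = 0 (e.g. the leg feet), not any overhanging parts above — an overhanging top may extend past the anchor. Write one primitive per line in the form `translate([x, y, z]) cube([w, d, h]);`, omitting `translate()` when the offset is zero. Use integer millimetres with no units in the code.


translate([234, 472, 0]) cube([979, 275, 174]);
translate([234, 747, 174]) cube([979, 275, 174]);
translate([234, 1022, 348]) cube([979, 275, 174]);
translate([234, 1297, 522]) cube([979, 275, 174]);
translate([234, 1572, 696]) cube([979, 275, 174]);
translate([234, 1847, 870]) cube([979, 275, 174]);
translate([234, 2122, 1044]) cube([979, 275, 174]);
translate([234, 2397, 1218]) cube([979, 275, 174]);
translate([234, 2672, 1392]) cube([979, 275, 174]);
translate([234, 2947, 1566]) cube([979, 275, 174]);


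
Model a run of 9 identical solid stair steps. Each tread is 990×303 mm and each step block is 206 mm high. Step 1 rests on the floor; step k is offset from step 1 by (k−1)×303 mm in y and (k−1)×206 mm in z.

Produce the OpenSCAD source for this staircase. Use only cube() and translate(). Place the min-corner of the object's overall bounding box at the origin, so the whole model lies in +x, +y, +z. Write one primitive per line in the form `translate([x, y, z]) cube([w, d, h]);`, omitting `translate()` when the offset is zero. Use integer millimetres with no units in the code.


cube([990, 303, 206]);
translate([0, 303, 206]) cube([990, 303, 206]);
translate([0, 606, 412]) cube([990, 303, 206]);
translate([0, 909, 618]) cube([990, 303, 206]);
translate([0, 1212, 824]) cube([990, 303, 206]);
translate([0, 1515, 1030]) cube([990, 303, 206]);
translate([0, 1818, 1236]) cube([990, 303, 206]);
translate([0, 2121, 1442]) cube([990, 303, 206]);
translate([0, 2424, 1648]) cube([990, 303, 206]);


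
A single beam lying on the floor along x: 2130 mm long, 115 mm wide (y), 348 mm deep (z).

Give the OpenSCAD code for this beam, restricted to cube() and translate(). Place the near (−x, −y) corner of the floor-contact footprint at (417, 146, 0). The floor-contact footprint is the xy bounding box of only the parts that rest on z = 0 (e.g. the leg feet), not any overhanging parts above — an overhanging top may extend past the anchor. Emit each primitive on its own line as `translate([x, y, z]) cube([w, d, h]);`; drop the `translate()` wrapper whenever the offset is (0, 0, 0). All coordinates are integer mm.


translate([417, 146, 0]) cube([2130, 115, 348]);


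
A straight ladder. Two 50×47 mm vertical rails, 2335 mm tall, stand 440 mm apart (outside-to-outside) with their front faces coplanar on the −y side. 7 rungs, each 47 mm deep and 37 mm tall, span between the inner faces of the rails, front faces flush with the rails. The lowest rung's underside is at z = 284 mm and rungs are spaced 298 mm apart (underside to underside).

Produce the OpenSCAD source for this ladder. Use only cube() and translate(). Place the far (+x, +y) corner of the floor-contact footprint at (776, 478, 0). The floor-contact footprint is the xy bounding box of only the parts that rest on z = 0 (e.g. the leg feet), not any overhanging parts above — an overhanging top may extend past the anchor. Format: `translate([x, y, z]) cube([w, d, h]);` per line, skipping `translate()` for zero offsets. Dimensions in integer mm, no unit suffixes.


// rung span = 440 - 2*50 = 340
// rung[k] z = 284 + k*298
translate([336, 431, 0]) cube([50, 47, 2335]);
translate([726, 431, 0]) cube([50, 47, 2335]);
translate([386, 431, 284]) cube([340, 47, 37]);
translate([386, 431, 582]) cube([340, 47, 37]);
translate([386, 431, 880]) cube([340, 47, 37]);
translate([386, 431, 1178]) cube([340, 47, 37]);
translate([386, 431, 1476]) cube([340, 47, 37]);
translate([386, 431, 1774]) cube([340, 47, 37]);
translate([386, 431, 2072]) cube([340, 47, 37]);


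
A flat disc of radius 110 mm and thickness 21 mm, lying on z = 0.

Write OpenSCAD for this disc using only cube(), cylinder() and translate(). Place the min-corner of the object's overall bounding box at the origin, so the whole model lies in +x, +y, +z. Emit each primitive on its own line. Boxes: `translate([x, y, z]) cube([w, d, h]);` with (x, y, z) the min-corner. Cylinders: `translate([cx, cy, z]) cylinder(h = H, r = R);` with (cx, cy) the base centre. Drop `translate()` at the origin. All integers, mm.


translate([110, 110, 0]) cylinder(h = 21, r = 110);


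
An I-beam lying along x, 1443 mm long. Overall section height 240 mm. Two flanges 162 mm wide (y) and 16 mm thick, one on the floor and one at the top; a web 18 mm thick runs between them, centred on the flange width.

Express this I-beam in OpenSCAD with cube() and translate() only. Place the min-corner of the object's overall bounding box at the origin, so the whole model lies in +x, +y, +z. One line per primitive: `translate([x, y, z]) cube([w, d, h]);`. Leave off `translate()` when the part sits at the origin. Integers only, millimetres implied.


cube([1443, 162, 16]);
translate([0, 72, 16]) cube([1443, 18, 208]);
translate([0, 0, 224]) cube([1443, 162, 16]);


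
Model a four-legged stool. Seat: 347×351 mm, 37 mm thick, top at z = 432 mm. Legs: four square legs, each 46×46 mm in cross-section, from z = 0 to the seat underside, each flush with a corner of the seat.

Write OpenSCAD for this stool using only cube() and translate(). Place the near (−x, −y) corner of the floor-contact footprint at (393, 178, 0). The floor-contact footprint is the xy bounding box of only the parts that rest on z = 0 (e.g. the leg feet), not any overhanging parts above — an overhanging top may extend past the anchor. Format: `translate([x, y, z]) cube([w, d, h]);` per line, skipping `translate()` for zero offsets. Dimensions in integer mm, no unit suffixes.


translate([393, 178, 395]) cube([347, 351, 37]);
translate([393, 178, 0]) cube([46, 46, 395]);
translate([694, 178, 0]) cube([46, 46, 395]);
translate([393, 483, 0]) cube([46, 46, 395]);
translate([694, 483, 0]) cube([46, 46, 395]);


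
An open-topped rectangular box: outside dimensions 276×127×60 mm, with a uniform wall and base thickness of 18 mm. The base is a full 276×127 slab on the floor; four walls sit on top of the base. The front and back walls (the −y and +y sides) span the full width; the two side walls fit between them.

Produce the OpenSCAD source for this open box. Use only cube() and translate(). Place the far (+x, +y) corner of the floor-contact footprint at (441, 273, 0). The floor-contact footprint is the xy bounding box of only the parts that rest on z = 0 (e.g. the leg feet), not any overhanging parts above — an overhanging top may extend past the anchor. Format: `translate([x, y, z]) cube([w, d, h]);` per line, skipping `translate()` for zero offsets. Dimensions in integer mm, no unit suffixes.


translate([165, 146, 0]) cube([276, 127, 18]);
translate([165, 146, 18]) cube([276, 18, 42]);
translate([165, 255, 18]) cube([276, 18, 42]);
translate([165, 164, 18]) cube([18, 91, 42]);
translate([423, 164, 18]) cube([18, 91, 42]);


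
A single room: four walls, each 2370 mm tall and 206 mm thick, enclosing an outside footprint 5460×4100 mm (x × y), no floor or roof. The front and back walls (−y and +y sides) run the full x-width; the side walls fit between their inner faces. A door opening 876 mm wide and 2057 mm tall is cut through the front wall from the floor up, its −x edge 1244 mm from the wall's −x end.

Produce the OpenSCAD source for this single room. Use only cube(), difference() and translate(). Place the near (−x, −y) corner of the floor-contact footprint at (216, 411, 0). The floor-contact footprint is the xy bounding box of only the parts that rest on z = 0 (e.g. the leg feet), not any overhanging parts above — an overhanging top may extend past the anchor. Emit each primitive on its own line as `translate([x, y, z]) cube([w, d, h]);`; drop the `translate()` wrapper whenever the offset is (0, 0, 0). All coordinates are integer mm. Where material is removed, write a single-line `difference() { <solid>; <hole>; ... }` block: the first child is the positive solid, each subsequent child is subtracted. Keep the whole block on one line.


difference() { translate([216, 411, 0]) cube([5460, 206, 2370]); translate([1460, 411, 0]) cube([876, 206, 2057]); }
translate([216, 4305, 0]) cube([5460, 206, 2370]);
translate([216, 617, 0]) cube([206, 3688, 2370]);
translate([5470, 617, 0]) cube([206, 3688, 2370]);


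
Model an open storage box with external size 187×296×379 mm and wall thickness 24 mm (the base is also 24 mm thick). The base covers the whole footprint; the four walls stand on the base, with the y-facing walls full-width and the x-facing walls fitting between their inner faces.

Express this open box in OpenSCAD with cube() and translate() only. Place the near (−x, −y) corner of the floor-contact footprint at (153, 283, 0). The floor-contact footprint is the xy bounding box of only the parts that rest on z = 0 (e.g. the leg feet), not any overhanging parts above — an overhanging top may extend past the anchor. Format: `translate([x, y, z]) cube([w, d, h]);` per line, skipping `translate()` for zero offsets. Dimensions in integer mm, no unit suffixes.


translate([153, 283, 0]) cube([187, 296, 24]);
translate([153, 283, 24]) cube([187, 24, 355]);
translate([153, 555, 24]) cube([187, 24, 355]);
translate([153, 307, 24]) cube([24, 248, 355]);
translate([316, 307, 24]) cube([24, 248, 355]);


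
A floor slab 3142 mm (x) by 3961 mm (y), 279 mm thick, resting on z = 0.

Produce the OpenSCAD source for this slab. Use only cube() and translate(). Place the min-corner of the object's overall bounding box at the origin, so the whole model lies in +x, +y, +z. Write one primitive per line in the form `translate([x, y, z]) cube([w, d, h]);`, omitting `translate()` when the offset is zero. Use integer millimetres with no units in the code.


cube([3142, 3961, 279]);


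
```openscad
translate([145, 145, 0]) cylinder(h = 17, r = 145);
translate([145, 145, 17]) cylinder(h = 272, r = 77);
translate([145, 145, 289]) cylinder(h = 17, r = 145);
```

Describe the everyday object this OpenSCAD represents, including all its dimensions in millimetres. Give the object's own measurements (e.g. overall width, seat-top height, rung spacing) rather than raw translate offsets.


A spool: two coaxial disc flanges of radius 145 mm and thickness 17 mm, joined by a core cylinder of radius 77 mm and height 272 mm. The lower flange rests on z = 0 and the three cylinders share a vertical axis.


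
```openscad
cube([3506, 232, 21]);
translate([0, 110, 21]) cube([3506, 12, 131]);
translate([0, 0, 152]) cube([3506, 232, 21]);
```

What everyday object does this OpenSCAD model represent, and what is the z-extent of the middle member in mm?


An I-beam. The web height is 131 mm.

Two wide flanges with a thin centred web — an I-beam. Overall 173 mm minus two 21 mm flanges gives a web of 173 − 2·21 = 131 mm.


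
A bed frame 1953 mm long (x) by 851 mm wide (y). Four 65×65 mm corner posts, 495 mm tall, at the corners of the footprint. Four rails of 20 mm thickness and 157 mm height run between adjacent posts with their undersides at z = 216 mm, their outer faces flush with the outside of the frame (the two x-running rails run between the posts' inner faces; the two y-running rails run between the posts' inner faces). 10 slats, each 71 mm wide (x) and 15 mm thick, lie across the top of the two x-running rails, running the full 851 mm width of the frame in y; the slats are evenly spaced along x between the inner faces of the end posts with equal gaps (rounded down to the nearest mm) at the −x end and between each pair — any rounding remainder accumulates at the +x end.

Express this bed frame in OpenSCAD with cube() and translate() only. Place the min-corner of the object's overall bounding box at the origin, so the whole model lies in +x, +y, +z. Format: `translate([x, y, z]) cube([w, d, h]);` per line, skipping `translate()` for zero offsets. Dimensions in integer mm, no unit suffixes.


// slat z = rail_z + rail_h = 216 + 157 = 373
// slat gap = ⌊(1823 − 10·71) / 11⌋ = 101
cube([65, 65, 495]);
translate([0, 786, 0]) cube([65, 65, 495]);
translate([1888, 0, 0]) cube([65, 65, 495]);
translate([1888, 786, 0]) cube([65, 65, 495]);
translate([65, 0, 216]) cube([1823, 20, 157]);
translate([65, 831, 216]) cube([1823, 20, 157]);
translate([0, 65, 216]) cube([20, 721, 157]);
translate([1933, 65, 216]) cube([20, 721, 157]);
translate([166, 0, 373]) cube([71, 851, 15]);
translate([338, 0, 373]) cube([71, 851, 15]);
translate([510, 0, 373]) cube([71, 851, 15]);
translate([682, 0, 373]) cube([71, 851, 15]);
translate([854, 0, 373]) cube([71, 851, 15]);
translate([1026, 0, 373]) cube([71, 851, 15]);
translate([1198, 0, 373]) cube([71, 851, 15]);
translate([1370, 0, 373]) cube([71, 851, 15]);
translate([1542, 0, 373]) cube([71, 851, 15]);
translate([1714, 0, 373]) cube([71, 851, 15]);


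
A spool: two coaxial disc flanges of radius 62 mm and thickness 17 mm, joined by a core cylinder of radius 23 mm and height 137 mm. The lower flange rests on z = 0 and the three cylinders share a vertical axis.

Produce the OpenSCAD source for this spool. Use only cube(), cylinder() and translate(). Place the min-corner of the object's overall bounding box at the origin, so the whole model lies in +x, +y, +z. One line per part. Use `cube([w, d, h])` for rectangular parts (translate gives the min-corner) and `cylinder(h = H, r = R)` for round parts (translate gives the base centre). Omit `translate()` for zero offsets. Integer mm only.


translate([62, 62, 0]) cylinder(h = 17, r = 62);
translate([62, 62, 17]) cylinder(h = 137, r = 23);
translate([62, 62, 154]) cylinder(h = 17, r = 62);


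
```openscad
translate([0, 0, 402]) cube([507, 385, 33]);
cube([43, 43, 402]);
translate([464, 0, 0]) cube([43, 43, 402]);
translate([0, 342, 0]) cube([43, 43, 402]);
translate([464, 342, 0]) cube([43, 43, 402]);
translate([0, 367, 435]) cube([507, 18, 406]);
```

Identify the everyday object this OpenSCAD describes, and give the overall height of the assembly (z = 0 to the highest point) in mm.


A chair. The overall height is 841 mm.

A slab on four corner posts with a tall panel at the back — a chair. The seat slab sits at z = 402 with thickness 33, and the 406 mm backrest starts at the seat top, so the overall height is 402 + 33 + 406 = 841 mm.


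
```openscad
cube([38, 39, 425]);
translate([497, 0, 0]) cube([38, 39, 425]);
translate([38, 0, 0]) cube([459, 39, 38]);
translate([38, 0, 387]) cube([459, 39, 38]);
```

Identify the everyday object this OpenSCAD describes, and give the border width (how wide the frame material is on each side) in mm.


A picture frame. The border width is 38 mm.

Four thin pieces enclosing a rectangular opening — a picture frame. The two full-height stiles are 425 mm tall; the top rail sits at z = 387 and is 38 mm tall, so the border above the opening is 425 − 387 = 38 mm, matching the stile x-width.


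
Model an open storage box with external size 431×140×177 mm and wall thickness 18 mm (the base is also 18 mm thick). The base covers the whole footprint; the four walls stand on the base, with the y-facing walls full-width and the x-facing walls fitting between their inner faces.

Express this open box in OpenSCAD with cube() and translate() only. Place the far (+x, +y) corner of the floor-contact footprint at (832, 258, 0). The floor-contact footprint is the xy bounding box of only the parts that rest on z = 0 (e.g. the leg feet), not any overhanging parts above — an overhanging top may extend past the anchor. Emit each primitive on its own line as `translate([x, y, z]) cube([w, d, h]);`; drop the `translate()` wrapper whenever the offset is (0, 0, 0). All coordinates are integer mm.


translate([401, 118, 0]) cube([431, 140, 18]);
translate([401, 118, 18]) cube([431, 18, 159]);
translate([401, 240, 18]) cube([431, 18, 159]);
translate([401, 136, 18]) cube([18, 104, 159]);
translate([814, 136, 18]) cube([18, 104, 159]);


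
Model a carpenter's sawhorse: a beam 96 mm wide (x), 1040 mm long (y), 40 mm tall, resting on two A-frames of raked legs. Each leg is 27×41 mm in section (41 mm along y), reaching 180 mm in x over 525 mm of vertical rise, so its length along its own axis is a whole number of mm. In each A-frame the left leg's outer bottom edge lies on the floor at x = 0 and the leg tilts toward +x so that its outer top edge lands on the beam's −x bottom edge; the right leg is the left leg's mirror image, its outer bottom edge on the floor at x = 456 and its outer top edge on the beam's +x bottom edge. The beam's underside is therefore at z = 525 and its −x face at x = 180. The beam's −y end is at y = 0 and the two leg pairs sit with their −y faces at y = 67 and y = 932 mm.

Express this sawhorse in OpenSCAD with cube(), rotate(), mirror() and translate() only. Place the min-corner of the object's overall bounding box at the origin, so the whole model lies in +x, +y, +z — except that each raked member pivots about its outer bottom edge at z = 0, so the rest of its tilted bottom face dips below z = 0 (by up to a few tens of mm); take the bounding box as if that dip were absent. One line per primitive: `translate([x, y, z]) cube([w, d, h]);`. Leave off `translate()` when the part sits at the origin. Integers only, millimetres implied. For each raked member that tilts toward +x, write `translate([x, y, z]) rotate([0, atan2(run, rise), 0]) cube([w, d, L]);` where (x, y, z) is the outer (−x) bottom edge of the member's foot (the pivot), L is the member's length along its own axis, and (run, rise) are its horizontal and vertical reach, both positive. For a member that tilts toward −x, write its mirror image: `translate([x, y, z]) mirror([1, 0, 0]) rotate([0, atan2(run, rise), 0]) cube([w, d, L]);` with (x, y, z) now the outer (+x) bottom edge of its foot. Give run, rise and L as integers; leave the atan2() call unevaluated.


translate([180, 0, 525]) cube([96, 1040, 40]);
translate([0, 67, 0]) rotate([0, atan2(180, 525), 0]) cube([27, 41, 555]);
translate([456, 67, 0]) mirror([1, 0, 0]) rotate([0, atan2(180, 525), 0]) cube([27, 41, 555]);
translate([0, 932, 0]) rotate([0, atan2(180, 525), 0]) cube([27, 41, 555]);
translate([456, 932, 0]) mirror([1, 0, 0]) rotate([0, atan2(180, 525), 0]) cube([27, 41, 555]);


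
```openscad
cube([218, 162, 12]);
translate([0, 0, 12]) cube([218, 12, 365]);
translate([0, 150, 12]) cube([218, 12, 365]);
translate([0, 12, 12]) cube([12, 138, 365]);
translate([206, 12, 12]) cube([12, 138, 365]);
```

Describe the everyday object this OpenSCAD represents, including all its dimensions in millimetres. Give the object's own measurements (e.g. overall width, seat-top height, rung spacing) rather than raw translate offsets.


An open-topped rectangular box: outside dimensions 218×162×377 mm, with a uniform wall and base thickness of 12 mm. The base is a full 218×162 slab on the floor; four walls sit on top of the base. The front and back walls (the −y and +y sides) span the full width; the two side walls fit between them.


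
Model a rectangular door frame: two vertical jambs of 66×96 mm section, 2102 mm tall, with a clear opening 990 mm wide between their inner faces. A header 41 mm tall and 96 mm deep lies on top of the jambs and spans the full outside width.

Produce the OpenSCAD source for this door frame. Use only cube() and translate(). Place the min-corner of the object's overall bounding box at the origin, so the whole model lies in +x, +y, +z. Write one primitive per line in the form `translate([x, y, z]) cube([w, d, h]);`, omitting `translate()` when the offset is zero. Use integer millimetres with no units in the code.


cube([66, 96, 2102]);
translate([1056, 0, 0]) cube([66, 96, 2102]);
translate([0, 0, 2102]) cube([1122, 96, 41]);


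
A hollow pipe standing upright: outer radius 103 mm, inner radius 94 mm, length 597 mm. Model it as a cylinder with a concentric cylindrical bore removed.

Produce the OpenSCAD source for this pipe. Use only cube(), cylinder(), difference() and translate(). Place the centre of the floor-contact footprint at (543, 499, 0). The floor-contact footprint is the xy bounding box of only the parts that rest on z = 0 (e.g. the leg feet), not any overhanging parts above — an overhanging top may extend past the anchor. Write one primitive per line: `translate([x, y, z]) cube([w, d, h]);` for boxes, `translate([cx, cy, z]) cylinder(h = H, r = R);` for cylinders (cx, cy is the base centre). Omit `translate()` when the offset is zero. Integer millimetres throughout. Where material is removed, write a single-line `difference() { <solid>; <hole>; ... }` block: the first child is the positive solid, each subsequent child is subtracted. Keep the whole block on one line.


difference() { translate([543, 499, 0]) cylinder(h = 597, r = 103); translate([543, 499, 0]) cylinder(h = 597, r = 94); }


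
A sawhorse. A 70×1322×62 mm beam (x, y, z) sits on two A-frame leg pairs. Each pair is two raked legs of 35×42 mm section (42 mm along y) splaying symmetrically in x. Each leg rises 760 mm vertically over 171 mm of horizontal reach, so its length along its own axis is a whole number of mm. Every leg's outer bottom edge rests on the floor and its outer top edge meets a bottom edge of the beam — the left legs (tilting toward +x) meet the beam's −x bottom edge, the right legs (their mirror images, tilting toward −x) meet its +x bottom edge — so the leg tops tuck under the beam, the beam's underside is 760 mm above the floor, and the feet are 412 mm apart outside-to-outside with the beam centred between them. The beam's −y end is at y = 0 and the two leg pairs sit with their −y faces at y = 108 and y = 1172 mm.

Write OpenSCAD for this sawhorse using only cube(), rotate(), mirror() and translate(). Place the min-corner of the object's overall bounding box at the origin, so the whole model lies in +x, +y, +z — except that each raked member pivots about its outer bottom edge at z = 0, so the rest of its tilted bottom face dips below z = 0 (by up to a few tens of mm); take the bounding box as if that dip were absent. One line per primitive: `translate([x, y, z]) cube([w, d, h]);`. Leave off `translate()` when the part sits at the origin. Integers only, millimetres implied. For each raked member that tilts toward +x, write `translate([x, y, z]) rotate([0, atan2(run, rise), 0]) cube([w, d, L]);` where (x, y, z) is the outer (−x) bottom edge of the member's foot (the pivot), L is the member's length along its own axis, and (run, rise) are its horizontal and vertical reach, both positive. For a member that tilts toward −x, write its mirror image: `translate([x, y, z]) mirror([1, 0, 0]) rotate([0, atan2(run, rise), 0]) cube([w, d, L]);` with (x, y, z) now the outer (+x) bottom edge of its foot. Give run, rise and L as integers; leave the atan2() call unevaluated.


translate([171, 0, 760]) cube([70, 1322, 62]);
translate([0, 108, 0]) rotate([0, atan2(171, 760), 0]) cube([35, 42, 779]);
translate([412, 108, 0]) mirror([1, 0, 0]) rotate([0, atan2(171, 760), 0]) cube([35, 42, 779]);
translate([0, 1172, 0]) rotate([0, atan2(171, 760), 0]) cube([35, 42, 779]);
translate([412, 1172, 0]) mirror([1, 0, 0]) rotate([0, atan2(171, 760), 0]) cube([35, 42, 779]);


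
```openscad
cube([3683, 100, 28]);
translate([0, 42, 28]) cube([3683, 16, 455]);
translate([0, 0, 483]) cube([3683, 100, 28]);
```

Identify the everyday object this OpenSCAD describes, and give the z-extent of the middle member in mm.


An I-beam. The web height is 455 mm.

Two wide flanges with a thin centred web — an I-beam. Overall 511 mm minus two 28 mm flanges gives a web of 511 − 2·28 = 455 mm.


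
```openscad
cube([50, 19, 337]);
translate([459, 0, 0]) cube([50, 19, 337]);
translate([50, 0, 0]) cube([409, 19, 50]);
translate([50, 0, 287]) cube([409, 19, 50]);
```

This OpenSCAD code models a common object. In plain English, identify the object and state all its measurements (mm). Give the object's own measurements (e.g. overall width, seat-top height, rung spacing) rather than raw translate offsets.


A rectangular picture frame lying in the x–z plane (depth along y). The opening is 409 mm wide (x) by 237 mm tall (z), surrounded by a border 50 mm wide on all four sides. The frame is 19 mm deep and is made of two full-height vertical stiles with two horizontal rails fitted between them.


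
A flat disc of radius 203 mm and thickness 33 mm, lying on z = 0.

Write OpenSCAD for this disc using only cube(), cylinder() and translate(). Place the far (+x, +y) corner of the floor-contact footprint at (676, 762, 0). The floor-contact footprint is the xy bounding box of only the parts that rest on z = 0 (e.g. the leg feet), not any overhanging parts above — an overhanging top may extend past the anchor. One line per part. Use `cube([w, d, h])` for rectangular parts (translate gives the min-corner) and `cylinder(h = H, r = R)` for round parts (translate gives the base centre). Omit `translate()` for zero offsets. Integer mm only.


translate([473, 559, 0]) cylinder(h = 33, r = 203);


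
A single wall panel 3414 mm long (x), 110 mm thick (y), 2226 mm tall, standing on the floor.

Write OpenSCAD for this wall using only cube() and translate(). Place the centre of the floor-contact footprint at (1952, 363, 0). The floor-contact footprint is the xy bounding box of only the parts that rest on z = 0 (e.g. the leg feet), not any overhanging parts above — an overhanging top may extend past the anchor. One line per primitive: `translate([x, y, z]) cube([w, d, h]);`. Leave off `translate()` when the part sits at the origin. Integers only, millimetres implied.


translate([245, 308, 0]) cube([3414, 110, 2226]);


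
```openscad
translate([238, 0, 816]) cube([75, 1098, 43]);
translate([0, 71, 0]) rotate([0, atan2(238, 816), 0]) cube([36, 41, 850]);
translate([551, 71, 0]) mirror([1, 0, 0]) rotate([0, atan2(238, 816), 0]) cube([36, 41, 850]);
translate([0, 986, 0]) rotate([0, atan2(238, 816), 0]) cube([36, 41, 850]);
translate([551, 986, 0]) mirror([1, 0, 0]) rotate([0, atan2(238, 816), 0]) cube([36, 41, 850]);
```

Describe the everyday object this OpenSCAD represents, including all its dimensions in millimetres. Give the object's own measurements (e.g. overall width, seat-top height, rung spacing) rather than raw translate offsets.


A sawhorse. A 75×1098×43 mm beam (x, y, z) sits on two A-frame leg pairs. Each pair is two raked legs of 36×41 mm section (41 mm along y) splaying symmetrically in x. Each leg rises 816 mm vertically over 238 mm of horizontal reach and is 850 mm long along its own axis. Every leg's outer bottom edge rests on the floor and its outer top edge meets a bottom edge of the beam — the left legs (tilting toward +x) meet the beam's −x bottom edge, the right legs (their mirror images, tilting toward −x) meet its +x bottom edge — so the leg tops tuck under the beam, the beam's underside is 816 mm above the floor, and the feet are 551 mm apart outside-to-outside with the beam centred between them. The two leg pairs are set in 71 mm from either end of the beam.


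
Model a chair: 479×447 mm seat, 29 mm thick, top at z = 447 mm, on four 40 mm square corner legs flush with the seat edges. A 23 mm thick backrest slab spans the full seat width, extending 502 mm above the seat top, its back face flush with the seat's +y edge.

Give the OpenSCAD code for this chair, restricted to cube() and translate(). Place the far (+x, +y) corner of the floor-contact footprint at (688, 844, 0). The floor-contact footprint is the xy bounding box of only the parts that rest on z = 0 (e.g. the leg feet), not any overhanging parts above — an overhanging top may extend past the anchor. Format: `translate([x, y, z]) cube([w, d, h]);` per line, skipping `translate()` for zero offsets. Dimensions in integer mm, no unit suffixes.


translate([209, 397, 418]) cube([479, 447, 29]);
translate([209, 397, 0]) cube([40, 40, 418]);
translate([648, 397, 0]) cube([40, 40, 418]);
translate([209, 804, 0]) cube([40, 40, 418]);
translate([648, 804, 0]) cube([40, 40, 418]);
translate([209, 821, 447]) cube([479, 23, 502]);


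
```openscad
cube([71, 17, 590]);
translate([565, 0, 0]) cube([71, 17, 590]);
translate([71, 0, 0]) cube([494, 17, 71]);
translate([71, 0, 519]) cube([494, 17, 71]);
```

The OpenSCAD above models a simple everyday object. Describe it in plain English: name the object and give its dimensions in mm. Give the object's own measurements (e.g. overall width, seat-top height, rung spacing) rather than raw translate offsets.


A rectangular picture frame lying in the x–z plane (depth along y). The opening is 494 mm wide (x) by 448 mm tall (z), surrounded by a border 71 mm wide on all four sides. The frame is 17 mm deep and is made of two full-height vertical stiles with two horizontal rails fitted between them.


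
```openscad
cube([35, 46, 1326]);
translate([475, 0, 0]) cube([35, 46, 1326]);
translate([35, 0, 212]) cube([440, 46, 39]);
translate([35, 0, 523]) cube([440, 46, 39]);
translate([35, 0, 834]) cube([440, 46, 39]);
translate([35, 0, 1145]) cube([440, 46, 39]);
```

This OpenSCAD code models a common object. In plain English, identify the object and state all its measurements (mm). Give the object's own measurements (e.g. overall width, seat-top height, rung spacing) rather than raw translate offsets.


A straight ladder. Two 35×46 mm vertical rails, 1326 mm tall, stand 510 mm apart (outside-to-outside) with their front faces coplanar on the −y side. 4 rungs, each 46 mm deep and 39 mm tall, span between the inner faces of the rails, front faces flush with the rails. The lowest rung's underside is at z = 212 mm and rungs are spaced 311 mm apart (underside to underside).


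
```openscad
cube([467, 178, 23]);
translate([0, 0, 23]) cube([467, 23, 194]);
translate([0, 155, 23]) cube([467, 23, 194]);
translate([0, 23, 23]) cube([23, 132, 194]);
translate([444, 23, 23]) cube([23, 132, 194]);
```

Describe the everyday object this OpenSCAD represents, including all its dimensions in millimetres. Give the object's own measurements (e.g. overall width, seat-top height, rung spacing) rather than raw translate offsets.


An open-topped rectangular box: outside dimensions 467×178×217 mm, with a uniform wall and base thickness of 23 mm. The base is a full 467×178 slab on the floor; four walls sit on top of the base. The front and back walls (the −y and +y sides) span the full width; the two side walls fit between them.


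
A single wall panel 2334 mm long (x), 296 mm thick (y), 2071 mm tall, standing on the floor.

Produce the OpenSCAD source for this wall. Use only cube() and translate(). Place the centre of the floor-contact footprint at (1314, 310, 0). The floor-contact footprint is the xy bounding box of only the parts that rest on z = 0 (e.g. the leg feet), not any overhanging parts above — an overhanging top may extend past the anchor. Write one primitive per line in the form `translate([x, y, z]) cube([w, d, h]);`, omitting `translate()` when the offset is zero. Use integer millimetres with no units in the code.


translate([147, 162, 0]) cube([2334, 296, 2071]);


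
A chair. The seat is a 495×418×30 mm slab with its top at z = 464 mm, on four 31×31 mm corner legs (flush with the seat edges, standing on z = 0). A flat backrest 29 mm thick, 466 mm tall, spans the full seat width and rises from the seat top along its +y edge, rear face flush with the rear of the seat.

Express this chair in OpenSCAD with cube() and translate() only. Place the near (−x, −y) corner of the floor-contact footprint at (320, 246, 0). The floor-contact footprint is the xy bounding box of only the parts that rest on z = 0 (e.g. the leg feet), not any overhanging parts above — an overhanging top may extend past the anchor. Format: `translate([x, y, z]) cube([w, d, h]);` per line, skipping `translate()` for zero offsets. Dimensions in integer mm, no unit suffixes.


translate([320, 246, 434]) cube([495, 418, 30]);
translate([320, 246, 0]) cube([31, 31, 434]);
translate([784, 246, 0]) cube([31, 31, 434]);
translate([320, 633, 0]) cube([31, 31, 434]);
translate([784, 633, 0]) cube([31, 31, 434]);
translate([320, 635, 464]) cube([495, 29, 466]);
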